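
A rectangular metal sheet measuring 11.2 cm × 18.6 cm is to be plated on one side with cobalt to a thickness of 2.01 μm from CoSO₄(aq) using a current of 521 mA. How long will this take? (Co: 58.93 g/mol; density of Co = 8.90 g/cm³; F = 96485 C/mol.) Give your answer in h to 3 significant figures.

0.651 h

Plated area = 11.2 × 18.6 = 208.3 cm²
Volume = 208.3 × 2.01×10⁻⁴ cm = 0.04187 cm³
m(Co) = 0.04187 × 8.90 = 0.3726 g
n(Co) = 0.3726 / 58.93 = 0.006323 mol; n(e⁻) = 2 × 0.006323 = 0.01265 mol
Q = 0.01265 × 96485 = 1221 C
t = 1221 / 0.521 = 2344 s = 0.651 h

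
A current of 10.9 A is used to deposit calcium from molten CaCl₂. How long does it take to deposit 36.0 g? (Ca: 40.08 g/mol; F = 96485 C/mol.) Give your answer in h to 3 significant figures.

n(Ca) = 36.0 / 40.08 = 0.8982 mol
Ca²⁺ + 2e⁻ → Ca, so n(e⁻) = 2 × 0.8982 = 1.796 mol
Q = 1.796 × 96485 = 1.733×10^5 C
t = Q / I = 1.733×10^5 / 10.9 = 15900 s = 4.42 h

4.42 h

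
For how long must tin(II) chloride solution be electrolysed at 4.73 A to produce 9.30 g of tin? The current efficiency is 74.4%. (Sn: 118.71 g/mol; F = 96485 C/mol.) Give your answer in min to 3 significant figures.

71.6 min

n(Sn) = 9.30 / 118.71 = 0.07834 mol
Sn²⁺ + 2e⁻ → Sn, so n(e⁻) = 2 × 0.07834 = 0.1567 mol
Q = 0.1567 × 96485 / 0.744 = 20320 C
t = Q / I = 20320 / 4.73 = 4296 s = 71.6 min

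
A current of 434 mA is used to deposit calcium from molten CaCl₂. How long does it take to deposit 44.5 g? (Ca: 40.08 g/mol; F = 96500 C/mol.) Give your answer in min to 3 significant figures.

n(Ca) = 44.5 / 40.08 = 1.110 mol
Ca²⁺ + 2e⁻ → Ca, so n(e⁻) = 2 × 1.110 = 2.220 mol
Q = 2.220 × 96500 = 2.142×10^5 C
t = Q / I = 2.142×10^5 / 0.434 = 4.935×10^5 s = 8230 min

8230 min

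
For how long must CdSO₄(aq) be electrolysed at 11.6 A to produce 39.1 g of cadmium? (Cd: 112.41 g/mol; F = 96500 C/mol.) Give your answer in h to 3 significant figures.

1.61 h

n(Cd) = 39.1 / 112.41 = 0.3478 mol
Cd²⁺ + 2e⁻ → Cd, so n(e⁻) = 2 × 0.3478 = 0.6956 mol
Q = 0.6956 × 96500 = 67130 C
t = Q / I = 67130 / 11.6 = 5787 s = 1.61 h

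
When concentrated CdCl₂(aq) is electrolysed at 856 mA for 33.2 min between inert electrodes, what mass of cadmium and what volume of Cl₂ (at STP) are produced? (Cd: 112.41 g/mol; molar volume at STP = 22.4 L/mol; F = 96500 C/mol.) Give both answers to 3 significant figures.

0.993 g Cd; 0.198 L Cl₂

Q = 0.856 × 1992 = 1705 C; n(e⁻) = 1705 / 96500 = 0.01767 mol
Cathode: Cd²⁺ + 2e⁻ → Cd → n(Cd) = 0.01767/2 = 0.008835 mol → 0.993 g
Anode: 2Cl⁻ → Cl₂ + 2e⁻ → n(Cl₂) = 0.01767/2 = 0.008835 mol → 0.198 L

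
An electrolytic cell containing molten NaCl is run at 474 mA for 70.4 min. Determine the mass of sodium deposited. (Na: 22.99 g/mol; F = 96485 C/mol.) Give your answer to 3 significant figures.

Charge passed = 0.474 × 4224 = 2002 C
Moles of electrons = 2002 / 96485 = 0.02075 mol
Na⁺ + e⁻ → Na, so n(Na) = 0.02075 mol
m = 0.02075 × 22.99 = 0.477 g

0.477 g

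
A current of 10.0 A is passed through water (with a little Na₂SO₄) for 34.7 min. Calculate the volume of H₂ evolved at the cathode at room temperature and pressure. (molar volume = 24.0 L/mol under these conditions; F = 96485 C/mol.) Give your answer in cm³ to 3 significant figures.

2590 cm³

Charge passed = 10.0 × 2082 = 20820 C
n(e⁻) = 20820 / 96485 = 0.2158 mol
2H⁺ + 2e⁻ → H₂, so n(H₂) = 0.2158 / 2 = 0.1079 mol
V = 0.1079 × 24.0 = 2.590 L
= 2590 cm³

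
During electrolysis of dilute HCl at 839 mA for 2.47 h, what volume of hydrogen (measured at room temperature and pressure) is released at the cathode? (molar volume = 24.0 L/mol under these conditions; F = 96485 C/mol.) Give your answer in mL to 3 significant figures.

928 mL

Q = It = 0.839 × 8892 = 7460 C
n(e⁻) = 7460 / 96485 = 0.07732 mol
2H⁺ + 2e⁻ → H₂, so n(H₂) = 0.07732 / 2 = 0.03866 mol
V = 0.03866 × 24.0 = 0.9278 L
= 928 mL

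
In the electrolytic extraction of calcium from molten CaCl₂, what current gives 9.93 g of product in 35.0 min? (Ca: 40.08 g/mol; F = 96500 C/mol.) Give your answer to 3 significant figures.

22.8 A

n(Ca) = 9.93 / 40.08 = 0.2478 mol
Ca²⁺ + 2e⁻ → Ca, so n(e⁻) = 2 × 0.2478 = 0.4956 mol
Q = 0.4956 × 96500 = 47830 C
I = Q / t = 47830 / 2100 s = 22.8 A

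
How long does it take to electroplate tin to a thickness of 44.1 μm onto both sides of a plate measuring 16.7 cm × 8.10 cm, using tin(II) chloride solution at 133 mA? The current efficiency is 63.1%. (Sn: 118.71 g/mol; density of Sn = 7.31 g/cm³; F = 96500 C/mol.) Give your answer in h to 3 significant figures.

46.9 h

Plated area = 2 × 16.7 × 8.10 = 270.5 cm²
Volume = 270.5 × 44.1×10⁻⁴ cm = 1.193 cm³
m(Sn) = 1.193 × 7.31 = 8.721 g
n(Sn) = 8.721 / 118.71 = 0.07346 mol; n(e⁻) = 2 × 0.07346 = 0.1469 mol
Q = 0.1469 × 96500 / 0.631 = 22470 C
t = 22470 / 0.133 = 1.689×10^5 s = 46.9 h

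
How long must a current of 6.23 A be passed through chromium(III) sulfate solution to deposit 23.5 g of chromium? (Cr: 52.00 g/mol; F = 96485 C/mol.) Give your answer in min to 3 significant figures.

n(Cr) = 23.5 / 52.00 = 0.4519 mol
Cr³⁺ + 3e⁻ → Cr, so n(e⁻) = 3 × 0.4519 = 1.356 mol
Q = 1.356 × 96485 = 1.308×10^5 C
t = Q / I = 1.308×10^5 / 6.23 = 21000 s = 350 min

350 min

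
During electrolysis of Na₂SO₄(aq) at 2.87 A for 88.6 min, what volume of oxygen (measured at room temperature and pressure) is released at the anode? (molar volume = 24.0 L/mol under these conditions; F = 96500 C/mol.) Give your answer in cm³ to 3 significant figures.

Q = It = 2.87 × 5316 = 15260 C
Moles of electrons = 15260 / 96500 = 0.1581 mol
2H₂O → O₂ + 4H⁺ + 4e⁻, so n(O₂) = 0.1581 / 4 = 0.03953 mol
V = 0.03953 × 24.0 = 0.9487 L
= 949 cm³

949 cm³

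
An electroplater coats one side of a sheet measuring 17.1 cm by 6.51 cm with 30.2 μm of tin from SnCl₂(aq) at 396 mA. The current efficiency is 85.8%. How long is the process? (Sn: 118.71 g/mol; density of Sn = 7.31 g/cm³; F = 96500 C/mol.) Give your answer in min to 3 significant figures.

196 min

Plated area = 17.1 × 6.51 = 111.3 cm²
Volume = 111.3 × 30.2×10⁻⁴ cm = 0.3361 cm³
m(Sn) = 0.3361 × 7.31 = 2.457 g
n(Sn) = 2.457 / 118.71 = 0.02070 mol; n(e⁻) = 2 × 0.02070 = 0.04140 mol
Q = 0.04140 × 96500 / 0.858 = 4656 C
t = 4656 / 0.396 = 11760 s = 196 min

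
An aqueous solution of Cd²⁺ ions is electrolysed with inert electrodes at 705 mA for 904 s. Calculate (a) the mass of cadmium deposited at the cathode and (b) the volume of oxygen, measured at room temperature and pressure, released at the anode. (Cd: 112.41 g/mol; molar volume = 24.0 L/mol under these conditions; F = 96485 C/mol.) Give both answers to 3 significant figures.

0.371 g Cd; 0.0396 L O₂

Q = 0.705 × 904 = 637.3 C; n(e⁻) = 637.3 / 96485 = 0.006605 mol
Cathode: Cd²⁺ + 2e⁻ → Cd → n(Cd) = 0.006605/2 = 0.003303 mol → 0.371 g
Anode: 2H₂O → O₂ + 4H⁺ + 4e⁻ → n(O₂) = 0.006605/4 = 0.001651 mol → 0.0396 L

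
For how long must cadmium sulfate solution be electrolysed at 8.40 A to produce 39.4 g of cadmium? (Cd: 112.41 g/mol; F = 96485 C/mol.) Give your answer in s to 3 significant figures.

8050 s

n(Cd) = 39.4 / 112.41 = 0.3505 mol
Cd²⁺ + 2e⁻ → Cd, so n(e⁻) = 2 × 0.3505 = 0.7010 mol
Q = 0.7010 × 96485 = 67640 C
t = Q / I = 67640 / 8.40 = 8052 s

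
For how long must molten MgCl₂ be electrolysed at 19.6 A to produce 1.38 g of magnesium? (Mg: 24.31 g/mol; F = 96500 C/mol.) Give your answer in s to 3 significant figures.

559 s

n(Mg) = 1.38 / 24.31 = 0.05677 mol
Mg²⁺ + 2e⁻ → Mg, so n(e⁻) = 2 × 0.05677 = 0.1135 mol
Q = 0.1135 × 96500 = 10950 C
t = Q / I = 10950 / 19.6 = 558.7 s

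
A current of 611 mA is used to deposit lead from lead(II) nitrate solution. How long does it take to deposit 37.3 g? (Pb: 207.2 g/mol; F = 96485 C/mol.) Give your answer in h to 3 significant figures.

n(Pb) = 37.3 / 207.2 = 0.1800 mol
Pb²⁺ + 2e⁻ → Pb, so n(e⁻) = 2 × 0.1800 = 0.3600 mol
Q = 0.3600 × 96485 = 34730 C
t = Q / I = 34730 / 0.611 = 56840 s = 15.8 h

15.8 h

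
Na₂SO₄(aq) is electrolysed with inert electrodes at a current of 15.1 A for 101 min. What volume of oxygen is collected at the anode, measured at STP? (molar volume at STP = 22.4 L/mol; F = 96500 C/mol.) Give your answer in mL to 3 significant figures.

Charge passed = 15.1 × 6060 = 91510 C
n(e⁻) = Q/F = 91510/96500 = 0.9483 mol
2H₂O → O₂ + 4H⁺ + 4e⁻, so n(O₂) = 0.9483 / 4 = 0.2371 mol
V = 0.2371 × 22.4 = 5.311 L
= 5310 mL

5310 mL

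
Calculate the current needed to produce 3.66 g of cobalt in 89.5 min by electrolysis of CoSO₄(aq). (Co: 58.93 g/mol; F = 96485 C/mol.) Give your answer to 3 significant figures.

2.23 A

n(Co) = 3.66 / 58.93 = 0.06211 mol
Co²⁺ + 2e⁻ → Co, so n(e⁻) = 2 × 0.06211 = 0.1242 mol
Q = 0.1242 × 96485 = 11980 C
I = Q / t = 11980 / 5370 s = 2.23 A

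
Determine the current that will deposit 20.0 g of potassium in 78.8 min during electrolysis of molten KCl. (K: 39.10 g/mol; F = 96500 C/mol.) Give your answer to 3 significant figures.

n(K) = 20.0 / 39.10 = 0.5115 mol
K⁺ + e⁻ → K, so n(e⁻) = 0.5115 mol
Q = 0.5115 × 96500 = 49360 C
I = Q / t = 49360 / 4728 s = 10.4 A

10.4 A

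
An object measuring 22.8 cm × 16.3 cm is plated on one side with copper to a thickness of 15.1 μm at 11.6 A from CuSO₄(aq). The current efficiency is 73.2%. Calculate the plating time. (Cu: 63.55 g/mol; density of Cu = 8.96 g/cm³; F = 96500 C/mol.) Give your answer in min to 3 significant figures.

30.0 min

Plated area = 22.8 × 16.3 = 371.6 cm²
Volume = 371.6 × 15.1×10⁻⁴ cm = 0.5611 cm³
m(Cu) = 0.5611 × 8.96 = 5.027 g
n(Cu) = 5.027 / 63.55 = 0.07910 mol; n(e⁻) = 2 × 0.07910 = 0.1582 mol
Q = 0.1582 × 96500 / 0.732 = 20860 C
t = 20860 / 11.6 = 1798 s = 30.0 min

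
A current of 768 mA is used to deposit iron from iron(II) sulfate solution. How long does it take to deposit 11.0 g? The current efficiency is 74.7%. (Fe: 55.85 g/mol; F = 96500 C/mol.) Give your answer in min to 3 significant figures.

n(Fe) = 11.0 / 55.85 = 0.1970 mol
Fe²⁺ + 2e⁻ → Fe, so n(e⁻) = 2 × 0.1970 = 0.3940 mol
Q = 0.3940 × 96500 / 0.747 = 50900 C
t = Q / I = 50900 / 0.768 = 66280 s = 1100 min

1100 min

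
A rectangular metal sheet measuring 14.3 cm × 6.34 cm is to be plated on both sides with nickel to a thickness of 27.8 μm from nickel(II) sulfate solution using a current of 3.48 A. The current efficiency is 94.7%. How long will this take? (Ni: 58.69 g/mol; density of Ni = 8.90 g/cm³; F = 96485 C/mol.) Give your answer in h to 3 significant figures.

Plated area = 2 × 14.3 × 6.34 = 181.3 cm²
Volume = 181.3 × 27.8×10⁻⁴ cm = 0.5040 cm³
m(Ni) = 0.5040 × 8.90 = 4.486 g
n(Ni) = 4.486 / 58.69 = 0.07644 mol; n(e⁻) = 2 × 0.07644 = 0.1529 mol
Q = 0.1529 × 96485 / 0.947 = 15580 C
t = 15580 / 3.48 = 4477 s = 1.24 h

1.24 h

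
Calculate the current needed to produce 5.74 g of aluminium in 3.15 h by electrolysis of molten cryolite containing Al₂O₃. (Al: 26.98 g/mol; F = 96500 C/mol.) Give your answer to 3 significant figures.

5.43 A

n(Al) = 5.74 / 26.98 = 0.2128 mol
Al³⁺ + 3e⁻ → Al, so n(e⁻) = 3 × 0.2128 = 0.6384 mol
Q = 0.6384 × 96500 = 61610 C
I = Q / t = 61610 / 11340 s = 5.43 A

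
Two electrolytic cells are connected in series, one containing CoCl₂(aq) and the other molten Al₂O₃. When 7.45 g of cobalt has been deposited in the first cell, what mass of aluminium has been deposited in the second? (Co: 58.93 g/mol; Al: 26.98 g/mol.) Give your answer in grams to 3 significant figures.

n(Co) = 7.45 / 58.93 = 0.1264 mol
Co²⁺ + 2e⁻ → Co, so n(e⁻) = 2 × 0.1264 = 0.2528 mol
Since the cells are in series, n(e⁻) in the Al cell is also 0.2528 mol.
Al³⁺ + 3e⁻ → Al, so n(Al) = 0.2528 / 3 = 0.08427 mol
m(Al) = 0.08427 × 26.98 = 2.27 g

2.27 g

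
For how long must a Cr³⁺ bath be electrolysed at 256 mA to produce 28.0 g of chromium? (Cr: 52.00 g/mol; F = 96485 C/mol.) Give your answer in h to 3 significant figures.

n(Cr) = 28.0 / 52.00 = 0.5385 mol
Cr³⁺ + 3e⁻ → Cr, so n(e⁻) = 3 × 0.5385 = 1.616 mol
Q = 1.616 × 96485 = 1.559×10^5 C
t = Q / I = 1.559×10^5 / 0.256 = 6.090×10^5 s = 169 h

169 h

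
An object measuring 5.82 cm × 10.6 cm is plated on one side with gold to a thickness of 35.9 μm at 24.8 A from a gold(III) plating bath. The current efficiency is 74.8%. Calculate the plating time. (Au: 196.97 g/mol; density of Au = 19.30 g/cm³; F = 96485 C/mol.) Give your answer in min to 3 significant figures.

Plated area = 5.82 × 10.6 = 61.69 cm²
Volume = 61.69 × 35.9×10⁻⁴ cm = 0.2215 cm³
m(Au) = 0.2215 × 19.30 = 4.275 g
n(Au) = 4.275 / 196.97 = 0.02170 mol; n(e⁻) = 3 × 0.02170 = 0.06510 mol
Q = 0.06510 × 96485 / 0.748 = 8397 C
t = 8397 / 24.8 = 338.6 s = 5.64 min

5.64 min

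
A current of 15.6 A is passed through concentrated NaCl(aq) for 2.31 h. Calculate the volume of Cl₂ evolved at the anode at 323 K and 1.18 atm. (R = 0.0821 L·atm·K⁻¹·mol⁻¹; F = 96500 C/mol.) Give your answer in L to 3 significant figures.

Charge passed = 15.6 × 8316 = 1.297×10^5 C
n(e⁻) = 1.297×10^5 / 96500 = 1.344 mol
2Cl⁻ → Cl₂ + 2e⁻, so n(Cl₂) = 1.344 / 2 = 0.6720 mol
V = nRT/P = 0.6720 × 0.0821 × 323 / 1.18 = 15.10 L

15.1 L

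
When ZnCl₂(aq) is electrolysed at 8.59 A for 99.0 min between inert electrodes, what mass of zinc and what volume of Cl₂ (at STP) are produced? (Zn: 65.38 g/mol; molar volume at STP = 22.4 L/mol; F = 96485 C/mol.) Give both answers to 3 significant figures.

17.3 g Zn; 5.92 L Cl₂

Q = 8.59 × 5940 = 51020 C; n(e⁻) = 51020 / 96485 = 0.5288 mol
Cathode: Zn²⁺ + 2e⁻ → Zn → n(Zn) = 0.5288/2 = 0.2644 mol → 17.3 g
Anode: 2Cl⁻ → Cl₂ + 2e⁻ → n(Cl₂) = 0.5288/2 = 0.2644 mol → 5.92 L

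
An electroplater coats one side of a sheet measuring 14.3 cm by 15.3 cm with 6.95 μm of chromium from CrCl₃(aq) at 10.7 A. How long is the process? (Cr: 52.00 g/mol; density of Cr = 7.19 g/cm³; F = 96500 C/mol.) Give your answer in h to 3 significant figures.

Plated area = 14.3 × 15.3 = 218.8 cm²
Volume = 218.8 × 6.95×10⁻⁴ cm = 0.1521 cm³
m(Cr) = 0.1521 × 7.19 = 1.094 g
n(Cr) = 1.094 / 52.00 = 0.02104 mol; n(e⁻) = 3 × 0.02104 = 0.06312 mol
Q = 0.06312 × 96500 = 6091 C
t = 6091 / 10.7 = 569.3 s = 0.158 h

0.158 h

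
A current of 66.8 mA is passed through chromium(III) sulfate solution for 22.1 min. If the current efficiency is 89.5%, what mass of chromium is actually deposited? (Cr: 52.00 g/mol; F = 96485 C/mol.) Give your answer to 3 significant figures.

0.0142 g

Q = 0.0668 × 1326 = 88.58 C
n(e⁻) = 88.58 / 96485 = 9.181×10^-4 mol
Cr³⁺ + 3e⁻ → Cr, so theoretical m(Cr) = 3.060×10^-4 × 52.00 = 0.01591 g
Actual mass = 89.5% × 0.01591 = 0.0142 g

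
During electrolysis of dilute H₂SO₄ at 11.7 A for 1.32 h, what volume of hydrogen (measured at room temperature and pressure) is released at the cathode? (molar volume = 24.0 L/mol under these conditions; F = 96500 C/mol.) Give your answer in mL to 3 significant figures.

Q = 11.7 A × 4752 s = 55600 C
n(e⁻) = 55600 / 96500 = 0.5762 mol
2H⁺ + 2e⁻ → H₂, so n(H₂) = 0.5762 / 2 = 0.2881 mol
V = 0.2881 × 24.0 = 6.914 L
= 6910 mL

6910 mL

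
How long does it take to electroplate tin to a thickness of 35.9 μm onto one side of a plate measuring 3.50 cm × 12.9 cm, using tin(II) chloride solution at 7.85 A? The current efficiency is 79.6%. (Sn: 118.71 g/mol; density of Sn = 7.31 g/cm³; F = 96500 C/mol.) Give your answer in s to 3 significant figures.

Plated area = 3.50 × 12.9 = 45.15 cm²
Volume = 45.15 × 35.9×10⁻⁴ cm = 0.1621 cm³
m(Sn) = 0.1621 × 7.31 = 1.185 g
n(Sn) = 1.185 / 118.71 = 0.009982 mol; n(e⁻) = 2 × 0.009982 = 0.01996 mol
Q = 0.01996 × 96500 / 0.796 = 2420 C
t = 2420 / 7.85 = 308.3 s

308 s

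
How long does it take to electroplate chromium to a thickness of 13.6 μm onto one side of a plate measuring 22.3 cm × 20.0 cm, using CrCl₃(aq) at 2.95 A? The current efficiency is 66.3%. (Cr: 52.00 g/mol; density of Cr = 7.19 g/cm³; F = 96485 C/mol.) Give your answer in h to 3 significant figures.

3.45 h

Plated area = 22.3 × 20.0 = 446.0 cm²
Volume = 446.0 × 13.6×10⁻⁴ cm = 0.6066 cm³
m(Cr) = 0.6066 × 7.19 = 4.361 g
n(Cr) = 4.361 / 52.00 = 0.08387 mol; n(e⁻) = 3 × 0.08387 = 0.2516 mol
Q = 0.2516 × 96485 / 0.663 = 36610 C
t = 36610 / 2.95 = 12410 s = 3.45 h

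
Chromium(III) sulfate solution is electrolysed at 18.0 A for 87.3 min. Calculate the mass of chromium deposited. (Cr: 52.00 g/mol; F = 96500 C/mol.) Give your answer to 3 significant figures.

16.9 g

Q = It = 18.0 × 5238 = 94280 C
n(e⁻) = Q/F = 94280/96500 = 0.9770 mol
Cr³⁺ + 3e⁻ → Cr, so n(Cr) = 0.9770 / 3 = 0.3257 mol
m = 0.3257 × 52.00 = 16.9 g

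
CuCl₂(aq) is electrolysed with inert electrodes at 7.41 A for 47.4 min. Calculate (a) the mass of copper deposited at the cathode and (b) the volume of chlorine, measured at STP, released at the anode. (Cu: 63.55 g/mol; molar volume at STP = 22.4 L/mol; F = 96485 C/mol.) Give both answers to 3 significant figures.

6.94 g Cu; 2.45 L Cl₂

Q = 7.41 × 2844 = 21070 C; n(e⁻) = 21070 / 96485 = 0.2184 mol
Cathode: Cu²⁺ + 2e⁻ → Cu → n(Cu) = 0.2184/2 = 0.1092 mol → 6.94 g
Anode: 2Cl⁻ → Cl₂ + 2e⁻ → n(Cl₂) = 0.2184/2 = 0.1092 mol → 2.45 L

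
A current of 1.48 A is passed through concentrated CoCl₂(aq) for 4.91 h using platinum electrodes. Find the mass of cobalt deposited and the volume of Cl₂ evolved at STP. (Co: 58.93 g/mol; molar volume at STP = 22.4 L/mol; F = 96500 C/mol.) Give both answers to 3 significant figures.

Q = 1.48 × 17676 = 26160 C; n(e⁻) = 26160 / 96500 = 0.2711 mol
Cathode: Co²⁺ + 2e⁻ → Co → n(Co) = 0.2711/2 = 0.1356 mol → 7.99 g
Anode: 2Cl⁻ → Cl₂ + 2e⁻ → n(Cl₂) = 0.2711/2 = 0.1356 mol → 3.04 L

7.99 g Co; 3.04 L Cl₂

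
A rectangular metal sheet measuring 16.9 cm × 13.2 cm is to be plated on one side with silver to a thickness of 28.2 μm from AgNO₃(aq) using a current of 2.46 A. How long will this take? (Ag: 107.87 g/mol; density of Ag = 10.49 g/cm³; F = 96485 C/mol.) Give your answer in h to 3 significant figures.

Plated area = 16.9 × 13.2 = 223.1 cm²
Volume = 223.1 × 28.2×10⁻⁴ cm = 0.6291 cm³
m(Ag) = 0.6291 × 10.49 = 6.599 g
n(Ag) = 6.599 / 107.87 = 0.06118 mol; n(e⁻) = 0.06118 mol
Q = 0.06118 × 96485 = 5903 C
t = 5903 / 2.46 = 2400 s = 0.667 h

0.667 h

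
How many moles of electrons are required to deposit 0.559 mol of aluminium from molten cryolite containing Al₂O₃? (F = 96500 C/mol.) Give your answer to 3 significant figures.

1.68 mol

Al³⁺ + 3e⁻ → Al, so n(e⁻) = 3 × 0.559 = 1.677 mol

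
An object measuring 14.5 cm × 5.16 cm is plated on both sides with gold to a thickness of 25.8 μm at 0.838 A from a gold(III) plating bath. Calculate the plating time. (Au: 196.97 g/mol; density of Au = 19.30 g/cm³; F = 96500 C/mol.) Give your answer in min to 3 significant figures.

218 min

Plated area = 2 × 14.5 × 5.16 = 149.6 cm²
Volume = 149.6 × 25.8×10⁻⁴ cm = 0.3860 cm³
m(Au) = 0.3860 × 19.30 = 7.450 g
n(Au) = 7.450 / 196.97 = 0.03782 mol; n(e⁻) = 3 × 0.03782 = 0.1135 mol
Q = 0.1135 × 96500 = 10950 C
t = 10950 / 0.838 = 13070 s = 218 min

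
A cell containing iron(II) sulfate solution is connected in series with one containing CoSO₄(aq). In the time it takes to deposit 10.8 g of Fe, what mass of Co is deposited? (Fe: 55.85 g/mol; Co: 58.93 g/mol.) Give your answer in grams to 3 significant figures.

11.4 g

n(Fe) = 10.8 / 55.85 = 0.1934 mol
Fe²⁺ + 2e⁻ → Fe, so n(e⁻) = 2 × 0.1934 = 0.3868 mol
Since the cells are in series, n(e⁻) in the Co cell is also 0.3868 mol.
Co²⁺ + 2e⁻ → Co, so n(Co) = 0.3868 / 2 = 0.1934 mol
m(Co) = 0.1934 × 58.93 = 11.4 g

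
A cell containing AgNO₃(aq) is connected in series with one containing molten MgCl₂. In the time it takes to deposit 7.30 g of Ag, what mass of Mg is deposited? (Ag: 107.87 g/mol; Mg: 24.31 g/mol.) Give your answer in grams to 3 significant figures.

n(Ag) = 7.30 / 107.87 = 0.06767 mol
Ag⁺ + e⁻ → Ag, so n(e⁻) = 0.06767 mol
Since the cells are in series, n(e⁻) in the Mg cell is also 0.06767 mol.
Mg²⁺ + 2e⁻ → Mg, so n(Mg) = 0.06767 / 2 = 0.03384 mol
m(Mg) = 0.03384 × 24.31 = 0.823 g

0.823 g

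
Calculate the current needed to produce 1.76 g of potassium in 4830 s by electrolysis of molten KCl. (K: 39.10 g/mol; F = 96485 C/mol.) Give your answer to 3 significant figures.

n(K) = 1.76 / 39.10 = 0.04501 mol
K⁺ + e⁻ → K, so n(e⁻) = 0.04501 mol
Q = 0.04501 × 96485 = 4343 C
I = Q / t = 4343 / 4830 s = 0.899 A

0.899 A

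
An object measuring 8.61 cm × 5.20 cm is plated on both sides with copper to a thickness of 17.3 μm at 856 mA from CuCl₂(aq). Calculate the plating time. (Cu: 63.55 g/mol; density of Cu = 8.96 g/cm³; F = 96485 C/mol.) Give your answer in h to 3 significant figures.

Plated area = 2 × 8.61 × 5.20 = 89.54 cm²
Volume = 89.54 × 17.3×10⁻⁴ cm = 0.1549 cm³
m(Cu) = 0.1549 × 8.96 = 1.388 g
n(Cu) = 1.388 / 63.55 = 0.02184 mol; n(e⁻) = 2 × 0.02184 = 0.04368 mol
Q = 0.04368 × 96485 = 4214 C
t = 4214 / 0.856 = 4923 s = 1.37 h

1.37 h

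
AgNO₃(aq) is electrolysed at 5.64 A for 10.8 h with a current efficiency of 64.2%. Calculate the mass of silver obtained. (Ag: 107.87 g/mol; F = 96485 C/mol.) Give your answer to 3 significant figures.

Q = 5.64 × 38880 = 2.193×10^5 C
n(e⁻) = 2.193×10^5 / 96485 = 2.273 mol
Ag⁺ + e⁻ → Ag, so theoretical m(Ag) = 2.273 × 107.87 = 245.2 g
Actual mass = 64.2% × 245.2 = 157 g

157 g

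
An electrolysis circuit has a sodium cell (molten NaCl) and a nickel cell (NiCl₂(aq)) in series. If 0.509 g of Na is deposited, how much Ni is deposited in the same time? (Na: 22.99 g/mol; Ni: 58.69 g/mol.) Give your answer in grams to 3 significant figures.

n(Na) = 0.509 / 22.99 = 0.02214 mol
Na⁺ + e⁻ → Na, so n(e⁻) = 0.02214 mol
The cells are in series, so the same charge (and hence the same n(e⁻) = 0.02214 mol) passes through both.
Ni²⁺ + 2e⁻ → Ni, so n(Ni) = 0.02214 / 2 = 0.01107 mol
m(Ni) = 0.01107 × 58.69 = 0.650 g

0.650 g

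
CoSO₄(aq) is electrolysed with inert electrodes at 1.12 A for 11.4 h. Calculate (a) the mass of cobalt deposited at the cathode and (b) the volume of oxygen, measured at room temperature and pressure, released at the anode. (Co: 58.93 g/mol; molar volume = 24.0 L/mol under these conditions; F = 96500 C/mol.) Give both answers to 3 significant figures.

14.0 g Co; 2.86 L O₂

Q = 1.12 × 41040 = 45960 C; n(e⁻) = 45960 / 96500 = 0.4763 mol
Cathode: Co²⁺ + 2e⁻ → Co → n(Co) = 0.4763/2 = 0.2382 mol → 14.0 g
Anode: 2H₂O → O₂ + 4H⁺ + 4e⁻ → n(O₂) = 0.4763/4 = 0.1191 mol → 2.86 L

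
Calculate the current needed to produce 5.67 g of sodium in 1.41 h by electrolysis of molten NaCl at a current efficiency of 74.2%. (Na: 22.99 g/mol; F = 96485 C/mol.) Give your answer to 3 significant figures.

n(Na) = 5.67 / 22.99 = 0.2466 mol
Na⁺ + e⁻ → Na, so n(e⁻) = 0.2466 mol
Q = 0.2466 × 96485 / 0.742 = 32070 C
I = Q / t = 32070 / 5076 s = 6.32 A

6.32 A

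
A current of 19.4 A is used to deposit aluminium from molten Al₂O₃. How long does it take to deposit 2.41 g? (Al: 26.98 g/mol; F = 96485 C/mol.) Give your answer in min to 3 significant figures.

22.2 min

n(Al) = 2.41 / 26.98 = 0.08933 mol
Al³⁺ + 3e⁻ → Al, so n(e⁻) = 3 × 0.08933 = 0.2680 mol
Q = 0.2680 × 96485 = 25860 C
t = Q / I = 25860 / 19.4 = 1333 s = 22.2 min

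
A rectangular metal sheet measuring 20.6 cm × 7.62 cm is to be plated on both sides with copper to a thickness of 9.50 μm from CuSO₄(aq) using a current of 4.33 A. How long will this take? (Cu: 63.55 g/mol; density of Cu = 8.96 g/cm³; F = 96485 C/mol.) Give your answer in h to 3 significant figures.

Plated area = 2 × 20.6 × 7.62 = 313.9 cm²
Volume = 313.9 × 9.50×10⁻⁴ cm = 0.2982 cm³
m(Cu) = 0.2982 × 8.96 = 2.672 g
n(Cu) = 2.672 / 63.55 = 0.04205 mol; n(e⁻) = 2 × 0.04205 = 0.08410 mol
Q = 0.08410 × 96485 = 8114 C
t = 8114 / 4.33 = 1874 s = 0.521 h

0.521 h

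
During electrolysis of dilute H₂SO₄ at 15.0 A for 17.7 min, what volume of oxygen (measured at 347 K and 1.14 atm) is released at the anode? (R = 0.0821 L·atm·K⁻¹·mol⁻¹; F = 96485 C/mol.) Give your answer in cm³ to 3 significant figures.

Charge passed = 15.0 × 1062 = 15930 C
n(e⁻) = 15930 / 96485 = 0.1651 mol
2H₂O → O₂ + 4H⁺ + 4e⁻, so n(O₂) = 0.1651 / 4 = 0.04128 mol
V = nRT/P = 0.04128 × 0.0821 × 347 / 1.14 = 1.032 L
= 1030 cm³

1030 cm³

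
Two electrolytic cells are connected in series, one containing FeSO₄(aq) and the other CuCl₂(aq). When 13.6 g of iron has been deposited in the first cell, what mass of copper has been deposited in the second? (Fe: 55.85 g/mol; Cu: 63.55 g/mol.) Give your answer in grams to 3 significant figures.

n(Fe) = 13.6 / 55.85 = 0.2435 mol
Fe²⁺ + 2e⁻ → Fe, so n(e⁻) = 2 × 0.2435 = 0.4870 mol
Since the cells are in series, n(e⁻) in the Cu cell is also 0.4870 mol.
Cu²⁺ + 2e⁻ → Cu, so n(Cu) = 0.4870 / 2 = 0.2435 mol
m(Cu) = 0.2435 × 63.55 = 15.5 g

15.5 g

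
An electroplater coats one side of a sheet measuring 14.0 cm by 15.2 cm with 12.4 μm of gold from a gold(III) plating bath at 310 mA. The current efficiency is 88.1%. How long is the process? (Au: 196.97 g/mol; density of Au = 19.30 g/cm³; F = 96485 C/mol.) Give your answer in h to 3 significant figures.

7.61 h

Plated area = 14.0 × 15.2 = 212.8 cm²
Volume = 212.8 × 12.4×10⁻⁴ cm = 0.2639 cm³
m(Au) = 0.2639 × 19.30 = 5.093 g
n(Au) = 5.093 / 196.97 = 0.02586 mol; n(e⁻) = 3 × 0.02586 = 0.07758 mol
Q = 0.07758 × 96485 / 0.881 = 8496 C
t = 8496 / 0.310 = 27410 s = 7.61 h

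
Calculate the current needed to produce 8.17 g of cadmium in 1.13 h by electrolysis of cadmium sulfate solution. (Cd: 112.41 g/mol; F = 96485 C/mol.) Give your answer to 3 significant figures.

n(Cd) = 8.17 / 112.41 = 0.07268 mol
Cd²⁺ + 2e⁻ → Cd, so n(e⁻) = 2 × 0.07268 = 0.1454 mol
Q = 0.1454 × 96485 = 14030 C
I = Q / t = 14030 / 4068 s = 3.45 A

3.45 A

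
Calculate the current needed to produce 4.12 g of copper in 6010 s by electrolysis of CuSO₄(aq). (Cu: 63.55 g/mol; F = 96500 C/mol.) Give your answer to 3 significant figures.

2.08 A

n(Cu) = 4.12 / 63.55 = 0.06483 mol
Cu²⁺ + 2e⁻ → Cu, so n(e⁻) = 2 × 0.06483 = 0.1297 mol
Q = 0.1297 × 96500 = 12520 C
I = Q / t = 12520 / 6010 s = 2.08 A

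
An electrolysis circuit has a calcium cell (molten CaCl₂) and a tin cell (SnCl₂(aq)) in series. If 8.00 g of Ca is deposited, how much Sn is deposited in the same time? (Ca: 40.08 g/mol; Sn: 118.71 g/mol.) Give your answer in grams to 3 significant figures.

23.7 g

n(Ca) = 8.00 / 40.08 = 0.1996 mol
Ca²⁺ + 2e⁻ → Ca, so n(e⁻) = 2 × 0.1996 = 0.3992 mol
In series, the same 0.3992 mol of electrons flows through the second cell.
Sn²⁺ + 2e⁻ → Sn, so n(Sn) = 0.3992 / 2 = 0.1996 mol
m(Sn) = 0.1996 × 118.71 = 23.7 g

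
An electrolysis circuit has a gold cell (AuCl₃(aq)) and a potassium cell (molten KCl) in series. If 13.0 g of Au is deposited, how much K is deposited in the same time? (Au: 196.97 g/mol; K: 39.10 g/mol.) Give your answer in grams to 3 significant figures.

7.74 g

n(Au) = 13.0 / 196.97 = 0.06600 mol
Au³⁺ + 3e⁻ → Au, so n(e⁻) = 3 × 0.06600 = 0.1980 mol
The cells are in series, so the same charge (and hence the same n(e⁻) = 0.1980 mol) passes through both.
K⁺ + e⁻ → K, so n(K) = 0.1980 mol
m(K) = 0.1980 × 39.10 = 7.74 g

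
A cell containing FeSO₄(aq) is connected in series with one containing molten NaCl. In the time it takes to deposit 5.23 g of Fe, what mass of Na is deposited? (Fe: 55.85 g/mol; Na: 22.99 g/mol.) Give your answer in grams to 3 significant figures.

4.31 g

n(Fe) = 5.23 / 55.85 = 0.09364 mol
Fe²⁺ + 2e⁻ → Fe, so n(e⁻) = 2 × 0.09364 = 0.1873 mol
In series, the same 0.1873 mol of electrons flows through the second cell.
Na⁺ + e⁻ → Na, so n(Na) = 0.1873 mol
m(Na) = 0.1873 × 22.99 = 4.31 g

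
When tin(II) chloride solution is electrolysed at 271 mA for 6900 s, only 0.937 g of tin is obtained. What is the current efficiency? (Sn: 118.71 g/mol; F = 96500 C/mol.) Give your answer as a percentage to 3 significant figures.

Q = 0.271 × 6900 = 1870 C
n(e⁻) = 1870 / 96500 = 0.01938 mol
Sn²⁺ + 2e⁻ → Sn, so theoretical n(Sn) = 0.009690 mol → 1.150 g
Efficiency = 0.937 / 1.150 = 0.8148 = 81.5%

81.5%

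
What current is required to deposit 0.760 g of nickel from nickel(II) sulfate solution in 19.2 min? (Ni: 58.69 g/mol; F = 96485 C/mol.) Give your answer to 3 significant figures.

2.17 A

n(Ni) = 0.760 / 58.69 = 0.01295 mol
Ni²⁺ + 2e⁻ → Ni, so n(e⁻) = 2 × 0.01295 = 0.02590 mol
Q = 0.02590 × 96485 = 2499 C
I = Q / t = 2499 / 1152 s = 2.17 A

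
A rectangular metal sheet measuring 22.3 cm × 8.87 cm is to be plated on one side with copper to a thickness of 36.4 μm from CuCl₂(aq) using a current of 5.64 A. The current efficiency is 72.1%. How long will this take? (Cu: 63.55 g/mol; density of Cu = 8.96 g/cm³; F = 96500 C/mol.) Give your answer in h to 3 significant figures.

1.34 h

Plated area = 22.3 × 8.87 = 197.8 cm²
Volume = 197.8 × 36.4×10⁻⁴ cm = 0.7200 cm³
m(Cu) = 0.7200 × 8.96 = 6.451 g
n(Cu) = 6.451 / 63.55 = 0.1015 mol; n(e⁻) = 2 × 0.1015 = 0.2030 mol
Q = 0.2030 × 96500 / 0.721 = 27170 C
t = 27170 / 5.64 = 4817 s = 1.34 h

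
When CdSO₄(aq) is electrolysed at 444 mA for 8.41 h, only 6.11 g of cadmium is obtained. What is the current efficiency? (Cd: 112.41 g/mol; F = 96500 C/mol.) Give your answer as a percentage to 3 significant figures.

78.0%

Q = 0.444 × 30276 = 13440 C
n(e⁻) = 13440 / 96500 = 0.1393 mol
Cd²⁺ + 2e⁻ → Cd, so theoretical n(Cd) = 0.06965 mol → 7.829 g
Efficiency = 6.11 / 7.829 = 0.7804 = 78.0%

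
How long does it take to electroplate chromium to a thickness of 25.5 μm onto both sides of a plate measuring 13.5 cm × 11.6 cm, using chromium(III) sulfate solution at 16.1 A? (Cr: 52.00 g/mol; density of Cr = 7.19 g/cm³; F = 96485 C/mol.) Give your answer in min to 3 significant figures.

Plated area = 2 × 13.5 × 11.6 = 313.2 cm²
Volume = 313.2 × 25.5×10⁻⁴ cm = 0.7987 cm³
m(Cr) = 0.7987 × 7.19 = 5.743 g
n(Cr) = 5.743 / 52.00 = 0.1104 mol; n(e⁻) = 3 × 0.1104 = 0.3312 mol
Q = 0.3312 × 96485 = 31960 C
t = 31960 / 16.1 = 1985 s = 33.1 min

33.1 min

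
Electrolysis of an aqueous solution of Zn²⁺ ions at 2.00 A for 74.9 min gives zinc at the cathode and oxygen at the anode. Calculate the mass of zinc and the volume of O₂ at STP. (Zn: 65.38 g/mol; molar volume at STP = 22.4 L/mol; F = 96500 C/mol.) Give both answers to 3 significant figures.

3.04 g Zn; 0.522 L O₂

Q = 2.00 × 4494 = 8988 C; n(e⁻) = 8988 / 96500 = 0.09314 mol
Cathode: Zn²⁺ + 2e⁻ → Zn → n(Zn) = 0.09314/2 = 0.04657 mol → 3.04 g
Anode: 2H₂O → O₂ + 4H⁺ + 4e⁻ → n(O₂) = 0.09314/4 = 0.02329 mol → 0.522 L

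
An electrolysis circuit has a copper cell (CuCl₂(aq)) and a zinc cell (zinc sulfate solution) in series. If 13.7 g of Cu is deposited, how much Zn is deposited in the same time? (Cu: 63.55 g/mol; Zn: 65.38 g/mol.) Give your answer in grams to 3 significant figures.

14.1 g

n(Cu) = 13.7 / 63.55 = 0.2156 mol
Cu²⁺ + 2e⁻ → Cu, so n(e⁻) = 2 × 0.2156 = 0.4312 mol
Since the cells are in series, n(e⁻) in the Zn cell is also 0.4312 mol.
Zn²⁺ + 2e⁻ → Zn, so n(Zn) = 0.4312 / 2 = 0.2156 mol
m(Zn) = 0.2156 × 65.38 = 14.1 g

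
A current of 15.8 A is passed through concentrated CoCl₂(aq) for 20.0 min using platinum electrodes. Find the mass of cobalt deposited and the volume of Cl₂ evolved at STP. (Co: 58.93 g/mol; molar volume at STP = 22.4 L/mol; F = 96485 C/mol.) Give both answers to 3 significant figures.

5.79 g Co; 2.20 L Cl₂

Q = 15.8 × 1200 = 18960 C; n(e⁻) = 18960 / 96485 = 0.1965 mol
Cathode: Co²⁺ + 2e⁻ → Co → n(Co) = 0.1965/2 = 0.09825 mol → 5.79 g
Anode: 2Cl⁻ → Cl₂ + 2e⁻ → n(Cl₂) = 0.1965/2 = 0.09825 mol → 2.20 L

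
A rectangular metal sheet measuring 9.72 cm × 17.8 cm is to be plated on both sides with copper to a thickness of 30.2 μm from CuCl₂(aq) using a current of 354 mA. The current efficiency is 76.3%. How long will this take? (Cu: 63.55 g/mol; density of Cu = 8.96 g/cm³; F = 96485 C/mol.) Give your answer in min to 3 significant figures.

1750 min

Plated area = 2 × 9.72 × 17.8 = 346.0 cm²
Volume = 346.0 × 30.2×10⁻⁴ cm = 1.045 cm³
m(Cu) = 1.045 × 8.96 = 9.363 g
n(Cu) = 9.363 / 63.55 = 0.1473 mol; n(e⁻) = 2 × 0.1473 = 0.2946 mol
Q = 0.2946 × 96485 / 0.763 = 37250 C
t = 37250 / 0.354 = 1.052×10^5 s = 1750 min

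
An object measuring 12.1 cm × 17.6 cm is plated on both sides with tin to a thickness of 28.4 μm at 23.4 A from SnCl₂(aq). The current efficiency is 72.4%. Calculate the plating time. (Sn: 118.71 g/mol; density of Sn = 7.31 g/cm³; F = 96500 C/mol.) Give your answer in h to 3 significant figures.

Plated area = 2 × 12.1 × 17.6 = 425.9 cm²
Volume = 425.9 × 28.4×10⁻⁴ cm = 1.210 cm³
m(Sn) = 1.210 × 7.31 = 8.845 g
n(Sn) = 8.845 / 118.71 = 0.07451 mol; n(e⁻) = 2 × 0.07451 = 0.1490 mol
Q = 0.1490 × 96500 / 0.724 = 19860 C
t = 19860 / 23.4 = 848.7 s = 0.236 h

0.236 h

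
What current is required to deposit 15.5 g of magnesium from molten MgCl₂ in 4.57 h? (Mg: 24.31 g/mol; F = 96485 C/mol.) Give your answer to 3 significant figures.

7.48 A

n(Mg) = 15.5 / 24.31 = 0.6376 mol
Mg²⁺ + 2e⁻ → Mg, so n(e⁻) = 2 × 0.6376 = 1.275 mol
Q = 1.275 × 96485 = 1.230×10^5 C
I = Q / t = 1.230×10^5 / 16452 s = 7.48 A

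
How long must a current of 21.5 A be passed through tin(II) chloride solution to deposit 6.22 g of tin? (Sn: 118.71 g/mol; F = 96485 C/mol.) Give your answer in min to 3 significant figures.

n(Sn) = 6.22 / 118.71 = 0.05240 mol
Sn²⁺ + 2e⁻ → Sn, so n(e⁻) = 2 × 0.05240 = 0.1048 mol
Q = 0.1048 × 96485 = 10110 C
t = Q / I = 10110 / 21.5 = 470.2 s = 7.84 min

7.84 min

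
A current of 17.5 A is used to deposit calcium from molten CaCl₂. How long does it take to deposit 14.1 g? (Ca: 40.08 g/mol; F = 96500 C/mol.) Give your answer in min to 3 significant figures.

64.7 min

n(Ca) = 14.1 / 40.08 = 0.3518 mol
Ca²⁺ + 2e⁻ → Ca, so n(e⁻) = 2 × 0.3518 = 0.7036 mol
Q = 0.7036 × 96500 = 67900 C
t = Q / I = 67900 / 17.5 = 3880 s = 64.7 min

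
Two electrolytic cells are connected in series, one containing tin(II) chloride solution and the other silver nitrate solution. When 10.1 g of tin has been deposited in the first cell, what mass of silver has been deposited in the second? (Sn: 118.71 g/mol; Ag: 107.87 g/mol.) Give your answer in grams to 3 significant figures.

18.4 g

n(Sn) = 10.1 / 118.71 = 0.08508 mol
Sn²⁺ + 2e⁻ → Sn, so n(e⁻) = 2 × 0.08508 = 0.1702 mol
Since the cells are in series, n(e⁻) in the Ag cell is also 0.1702 mol.
Ag⁺ + e⁻ → Ag, so n(Ag) = 0.1702 mol
m(Ag) = 0.1702 × 107.87 = 18.4 g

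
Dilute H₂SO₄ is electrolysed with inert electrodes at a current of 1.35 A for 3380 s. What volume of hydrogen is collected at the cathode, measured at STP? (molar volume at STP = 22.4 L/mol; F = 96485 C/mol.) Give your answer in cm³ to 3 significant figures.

530 cm³

Q = 1.35 A × 3380 s = 4563 C
n(e⁻) = 4563 / 96485 = 0.04729 mol
2H⁺ + 2e⁻ → H₂, so n(H₂) = 0.04729 / 2 = 0.02365 mol
V = 0.02365 × 22.4 = 0.5298 L
= 530 cm³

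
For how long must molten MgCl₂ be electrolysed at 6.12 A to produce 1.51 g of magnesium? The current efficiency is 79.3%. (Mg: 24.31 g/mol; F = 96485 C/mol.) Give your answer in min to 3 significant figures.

n(Mg) = 1.51 / 24.31 = 0.06211 mol
Mg²⁺ + 2e⁻ → Mg, so n(e⁻) = 2 × 0.06211 = 0.1242 mol
Q = 0.1242 × 96485 / 0.793 = 15110 C
t = Q / I = 15110 / 6.12 = 2469 s = 41.2 min

41.2 min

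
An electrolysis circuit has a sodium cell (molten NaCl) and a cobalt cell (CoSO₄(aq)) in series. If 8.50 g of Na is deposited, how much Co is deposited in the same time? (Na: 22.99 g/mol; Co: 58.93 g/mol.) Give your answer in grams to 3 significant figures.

n(Na) = 8.50 / 22.99 = 0.3697 mol
Na⁺ + e⁻ → Na, so n(e⁻) = 0.3697 mol
Same current for the same time ⇒ same n(e⁻) = 0.3697 mol in both cells.
Co²⁺ + 2e⁻ → Co, so n(Co) = 0.3697 / 2 = 0.1849 mol
m(Co) = 0.1849 × 58.93 = 10.9 g

10.9 g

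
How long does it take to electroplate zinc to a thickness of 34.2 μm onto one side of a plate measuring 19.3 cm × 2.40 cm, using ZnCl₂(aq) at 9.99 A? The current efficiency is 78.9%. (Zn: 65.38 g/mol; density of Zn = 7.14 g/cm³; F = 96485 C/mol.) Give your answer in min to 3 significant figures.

Plated area = 19.3 × 2.40 = 46.32 cm²
Volume = 46.32 × 34.2×10⁻⁴ cm = 0.1584 cm³
m(Zn) = 0.1584 × 7.14 = 1.131 g
n(Zn) = 1.131 / 65.38 = 0.01730 mol; n(e⁻) = 2 × 0.01730 = 0.03460 mol
Q = 0.03460 × 96485 / 0.789 = 4231 C
t = 4231 / 9.99 = 423.5 s = 7.06 min

7.06 min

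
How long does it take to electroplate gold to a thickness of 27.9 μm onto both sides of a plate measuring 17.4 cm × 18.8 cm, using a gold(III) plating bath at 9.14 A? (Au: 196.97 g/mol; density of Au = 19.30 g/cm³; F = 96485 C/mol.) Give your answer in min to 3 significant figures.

94.4 min

Plated area = 2 × 17.4 × 18.8 = 654.2 cm²
Volume = 654.2 × 27.9×10⁻⁴ cm = 1.825 cm³
m(Au) = 1.825 × 19.30 = 35.22 g
n(Au) = 35.22 / 196.97 = 0.1788 mol; n(e⁻) = 3 × 0.1788 = 0.5364 mol
Q = 0.5364 × 96485 = 51750 C
t = 51750 / 9.14 = 5662 s = 94.4 min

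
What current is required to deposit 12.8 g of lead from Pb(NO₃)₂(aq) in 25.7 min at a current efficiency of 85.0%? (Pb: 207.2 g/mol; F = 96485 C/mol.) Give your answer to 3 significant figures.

n(Pb) = 12.8 / 207.2 = 0.06178 mol
Pb²⁺ + 2e⁻ → Pb, so n(e⁻) = 2 × 0.06178 = 0.1236 mol
Q = 0.1236 × 96485 / 0.850 = 14030 C
I = Q / t = 14030 / 1542 s = 9.10 A

9.10 A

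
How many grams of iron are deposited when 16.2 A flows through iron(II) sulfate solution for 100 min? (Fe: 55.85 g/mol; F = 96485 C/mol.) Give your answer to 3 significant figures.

Charge passed = 16.2 × 6000 = 97200 C
Moles of electrons = 97200 / 96485 = 1.007 mol
Fe²⁺ + 2e⁻ → Fe, so n(Fe) = 1.007 / 2 = 0.5035 mol
m = 0.5035 × 55.85 = 28.1 g

28.1 g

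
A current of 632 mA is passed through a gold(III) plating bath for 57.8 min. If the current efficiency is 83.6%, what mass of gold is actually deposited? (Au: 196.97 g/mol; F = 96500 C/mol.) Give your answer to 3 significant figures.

1.25 g

Q = 0.632 × 3468 = 2192 C
n(e⁻) = 2192 / 96500 = 0.02272 mol
Au³⁺ + 3e⁻ → Au, so theoretical m(Au) = 0.007573 × 196.97 = 1.492 g
Actual mass = 83.6% × 1.492 = 1.25 g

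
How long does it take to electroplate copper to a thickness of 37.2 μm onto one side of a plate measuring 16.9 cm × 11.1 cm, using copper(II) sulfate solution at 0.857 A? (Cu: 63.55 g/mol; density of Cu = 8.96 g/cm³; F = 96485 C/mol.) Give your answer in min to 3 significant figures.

Plated area = 16.9 × 11.1 = 187.6 cm²
Volume = 187.6 × 37.2×10⁻⁴ cm = 0.6979 cm³
m(Cu) = 0.6979 × 8.96 = 6.253 g
n(Cu) = 6.253 / 63.55 = 0.09839 mol; n(e⁻) = 2 × 0.09839 = 0.1968 mol
Q = 0.1968 × 96485 = 18990 C
t = 18990 / 0.857 = 22160 s = 369 min

369 min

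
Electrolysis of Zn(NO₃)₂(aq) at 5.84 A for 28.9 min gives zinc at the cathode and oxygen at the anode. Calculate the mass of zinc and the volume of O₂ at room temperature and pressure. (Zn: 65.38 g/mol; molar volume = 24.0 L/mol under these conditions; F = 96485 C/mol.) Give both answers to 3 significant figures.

Q = 5.84 × 1734 = 10130 C; n(e⁻) = 10130 / 96485 = 0.1050 mol
Cathode: Zn²⁺ + 2e⁻ → Zn → n(Zn) = 0.1050/2 = 0.05250 mol → 3.43 g
Anode: 2H₂O → O₂ + 4H⁺ + 4e⁻ → n(O₂) = 0.1050/4 = 0.02625 mol → 0.630 L

3.43 g Zn; 0.630 L O₂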